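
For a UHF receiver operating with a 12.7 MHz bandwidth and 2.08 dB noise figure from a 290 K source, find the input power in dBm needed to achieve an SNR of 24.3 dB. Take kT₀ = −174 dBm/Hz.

Sensitivity = −174 + 10 log₁₀(B) + NF + SNR_min
= −174 + 71.04 + 2.08 + 24.3
= −76.58 dBm → −76.6 dBm

−76.6 dBm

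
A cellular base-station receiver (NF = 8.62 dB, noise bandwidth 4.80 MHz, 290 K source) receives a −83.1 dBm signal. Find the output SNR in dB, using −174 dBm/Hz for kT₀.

Noise floor: N = −174 + 10 log₁₀(B) + NF
10 log₁₀(4.80×10⁶) = 66.81 dB
N = −174 + 66.81 + 8.62 = −98.57 dBm
SNR = P_sig − N = −83.1 − (−98.57) = 15.47 dB → 15.5 dB

15.5 dB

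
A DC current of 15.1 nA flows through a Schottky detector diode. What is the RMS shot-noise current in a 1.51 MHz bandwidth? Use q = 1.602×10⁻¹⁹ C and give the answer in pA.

85.5 pA

I_n = √(2qI·B)
2qI·B = 2 × 1.602×10⁻¹⁹ × 1.51×10⁻⁸ × 1.51×10⁶ = 7.31×10⁻²¹ A²
I_n = √(7.31×10⁻²¹) = 8.55×10⁻¹¹ A = 85.5 pA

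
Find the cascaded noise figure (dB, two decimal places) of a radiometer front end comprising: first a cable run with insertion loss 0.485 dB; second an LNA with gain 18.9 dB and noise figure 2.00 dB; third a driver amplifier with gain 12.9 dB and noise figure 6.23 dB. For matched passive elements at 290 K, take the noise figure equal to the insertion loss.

Convert to linear (a loss of L dB is a gain of −L dB): F_i = 10^(NF_i/10), G_i = 10^(G_i,dB/10)
  Stage 1: F_1 = 10^(0.485/10) = 1.118, G_1 = 10^(−0.485/10) = 0.8943
  Stage 2: F_2 = 10^(2.00/10) = 1.585, G_2 = 10^(18.9/10) = 77.62
  Stage 3: F_3 = 10^(6.23/10) = 4.198, G_3 = 10^(12.9/10) = 19.50
Friis cascade:
  F = 1.118 + (1.585 − 1)/0.8943 + (4.198 − 1)/69.42 = 1.818
NF = 10 log₁₀(1.818) = 2.60 dB

2.60 dB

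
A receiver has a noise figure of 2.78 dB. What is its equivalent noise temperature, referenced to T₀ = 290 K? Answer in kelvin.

F = 10^(2.78/10) = 1.89671
T_e = (F − 1)·T₀ = (1.89671 − 1) × 290 = 260 K

260 K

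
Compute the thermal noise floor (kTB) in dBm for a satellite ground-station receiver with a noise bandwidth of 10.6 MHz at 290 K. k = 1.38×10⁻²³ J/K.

−103.7 dBm

P_n = kTB = 1.38×10⁻²³ × 290 × 1.06×10⁷ = 4.24×10⁻¹⁴ W
In dBm: 10 log₁₀(4.24×10⁻¹⁴ / 10⁻³) = −103.7 dBm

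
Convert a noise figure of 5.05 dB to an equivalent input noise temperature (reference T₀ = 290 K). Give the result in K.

F = 10^(5.05/10) = 3.1989
T_e = (F − 1)·T₀ = (3.1989 − 1) × 290 = 638 K

638 K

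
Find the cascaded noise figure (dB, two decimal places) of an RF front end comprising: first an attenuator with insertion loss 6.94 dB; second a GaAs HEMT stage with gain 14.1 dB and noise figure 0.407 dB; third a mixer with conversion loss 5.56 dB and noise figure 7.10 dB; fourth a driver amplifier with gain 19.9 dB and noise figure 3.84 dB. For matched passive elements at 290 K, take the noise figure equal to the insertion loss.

8.58 dB

Convert to linear (a loss of L dB is a gain of −L dB): F_i = 10^(NF_i/10), G_i = 10^(G_i,dB/10)
  Stage 1: F_1 = 10^(6.94/10) = 4.943, G_1 = 10^(−6.94/10) = 0.2023
  Stage 2: F_2 = 10^(0.407/10) = 1.098, G_2 = 10^(14.1/10) = 25.70
  Stage 3: F_3 = 10^(7.10/10) = 5.129, G_3 = 10^(−5.56/10) = 0.2780
  Stage 4: F_4 = 10^(3.84/10) = 2.421, G_4 = 10^(19.9/10) = 97.72
Friis cascade:
  F = 4.943 + (1.098 − 1)/0.2023 + (5.129 − 1)/5.200 + (2.421 − 1)/1.445 = 7.206
NF = 10 log₁₀(7.206) = 8.58 dB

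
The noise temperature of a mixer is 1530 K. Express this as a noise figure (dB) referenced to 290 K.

7.98 dB

F = 1 + T_e/T₀ = 1 + 1530/290 = 6.27586
NF = 10 log₁₀(6.27586) = 7.98 dB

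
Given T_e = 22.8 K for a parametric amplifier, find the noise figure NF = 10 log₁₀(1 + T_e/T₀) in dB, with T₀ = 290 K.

F = 1 + T_e/T₀ = 1 + 22.8/290 = 1.07862
NF = 10 log₁₀(1.07862) = 0.329 dB

0.329 dB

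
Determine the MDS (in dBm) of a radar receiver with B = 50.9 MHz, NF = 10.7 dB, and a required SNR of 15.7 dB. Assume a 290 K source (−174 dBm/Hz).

Sensitivity = −174 + 10 log₁₀(B) + NF + SNR_min
= −174 + 77.07 + 10.7 + 15.7
= −70.53 dBm → −70.5 dBm

−70.5 dBm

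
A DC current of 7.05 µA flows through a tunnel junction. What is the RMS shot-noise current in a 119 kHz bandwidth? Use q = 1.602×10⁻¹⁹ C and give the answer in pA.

I_n = √(2qI·B)
2qI·B = 2 × 1.602×10⁻¹⁹ × 7.05×10⁻⁶ × 1.19×10⁵ = 2.69×10⁻¹⁹ A²
I_n = √(2.69×10⁻¹⁹) = 5.18×10⁻¹⁰ A = 518 pA

518 pA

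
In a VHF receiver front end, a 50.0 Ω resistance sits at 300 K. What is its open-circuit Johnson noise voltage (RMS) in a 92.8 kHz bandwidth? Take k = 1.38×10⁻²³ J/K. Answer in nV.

V_n = √(4kTRB)
4kTRB = 4 × 1.38×10⁻²³ × 300 × 5.00×10¹ × 9.28×10⁴ = 7.68×10⁻¹⁴ V²
V_n = √(7.68×10⁻¹⁴) = 2.77×10⁻⁷ V = 277 nV

277 nV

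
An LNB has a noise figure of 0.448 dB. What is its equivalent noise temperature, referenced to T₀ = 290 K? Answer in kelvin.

F = 10^(0.448/10) = 1.10866
T_e = (F − 1)·T₀ = (1.10866 − 1) × 290 = 31.5 K

31.5 K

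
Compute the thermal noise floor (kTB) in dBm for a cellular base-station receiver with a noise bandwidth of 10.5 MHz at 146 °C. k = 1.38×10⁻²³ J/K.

−102.2 dBm

T = 146 °C + 273.15 = 419.15 K
P_n = kTB = 1.38×10⁻²³ × 419.15 × 1.05×10⁷ = 6.07×10⁻¹⁴ W
In dBm: 10 log₁₀(6.07×10⁻¹⁴ / 10⁻³) = −102.2 dBm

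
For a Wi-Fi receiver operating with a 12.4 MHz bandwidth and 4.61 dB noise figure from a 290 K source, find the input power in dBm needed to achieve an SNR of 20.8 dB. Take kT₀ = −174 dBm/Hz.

−77.7 dBm

Sensitivity = −174 + 10 log₁₀(B) + NF + SNR_min
= −174 + 70.93 + 4.61 + 20.8
= −77.66 dBm → −77.7 dBm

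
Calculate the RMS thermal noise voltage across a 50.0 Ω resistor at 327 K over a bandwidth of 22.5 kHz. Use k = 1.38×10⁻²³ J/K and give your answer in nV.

V_n = √(4kTRB)
4kTRB = 4 × 1.38×10⁻²³ × 327 × 5.00×10¹ × 2.25×10⁴ = 2.03×10⁻¹⁴ V²
V_n = √(2.03×10⁻¹⁴) = 1.43×10⁻⁷ V = 143 nV

143 nV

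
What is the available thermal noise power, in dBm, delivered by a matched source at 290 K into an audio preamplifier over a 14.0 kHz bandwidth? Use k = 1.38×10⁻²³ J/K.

P_n = kTB = 1.38×10⁻²³ × 290 × 1.40×10⁴ = 5.60×10⁻¹⁷ W
In dBm: 10 log₁₀(5.60×10⁻¹⁷ / 10⁻³) = −132.5 dBm

−132.5 dBm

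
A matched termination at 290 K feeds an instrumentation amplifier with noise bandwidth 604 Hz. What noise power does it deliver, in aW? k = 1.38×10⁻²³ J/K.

2.42 aW

P_n = kTB = 1.38×10⁻²³ × 290 × 6.04×10² = 2.42×10⁻¹⁸ W = 2.42 aW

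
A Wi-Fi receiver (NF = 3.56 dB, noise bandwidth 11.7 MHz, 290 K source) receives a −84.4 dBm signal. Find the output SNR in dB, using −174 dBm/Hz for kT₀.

15.4 dB

Noise floor: N = −174 + 10 log₁₀(B) + NF
10 log₁₀(1.17×10⁷) = 70.68 dB
N = −174 + 70.68 + 3.56 = −99.76 dBm
SNR = P_sig − N = −84.4 − (−99.76) = 15.36 dB → 15.4 dB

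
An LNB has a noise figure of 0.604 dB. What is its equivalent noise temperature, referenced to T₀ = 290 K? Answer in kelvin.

F = 10^(0.604/10) = 1.14921
T_e = (F − 1)·T₀ = (1.14921 − 1) × 290 = 43.3 K

43.3 K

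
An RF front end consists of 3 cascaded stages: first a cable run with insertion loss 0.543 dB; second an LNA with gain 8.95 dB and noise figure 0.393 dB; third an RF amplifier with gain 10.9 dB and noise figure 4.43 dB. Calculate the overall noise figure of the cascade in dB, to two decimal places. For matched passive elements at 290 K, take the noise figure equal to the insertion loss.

1.75 dB

Convert to linear (a loss of L dB is a gain of −L dB): F_i = 10^(NF_i/10), G_i = 10^(G_i,dB/10)
  Stage 1: F_1 = 10^(0.543/10) = 1.133, G_1 = 10^(−0.543/10) = 0.8825
  Stage 2: F_2 = 10^(0.393/10) = 1.095, G_2 = 10^(8.95/10) = 7.852
  Stage 3: F_3 = 10^(4.43/10) = 2.773, G_3 = 10^(10.9/10) = 12.30
Friis cascade:
  F = 1.133 + (1.095 − 1)/0.8825 + (2.773 − 1)/6.929 = 1.496
NF = 10 log₁₀(1.496) = 1.75 dB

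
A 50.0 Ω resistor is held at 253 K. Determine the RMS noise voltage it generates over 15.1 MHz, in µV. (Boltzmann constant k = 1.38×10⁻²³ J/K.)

3.25 µV

V_n = √(4kTRB)
4kTRB = 4 × 1.38×10⁻²³ × 253 × 5.00×10¹ × 1.51×10⁷ = 1.05×10⁻¹¹ V²
V_n = √(1.05×10⁻¹¹) = 3.25×10⁻⁶ V = 3.25 µV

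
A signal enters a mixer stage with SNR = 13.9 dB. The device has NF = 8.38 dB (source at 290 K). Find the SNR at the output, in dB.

5.52 dB

By definition F = SNR_in/SNR_out, so in dB: SNR_out = SNR_in − NF
SNR_out = 13.9 − 8.38 = 5.52 dB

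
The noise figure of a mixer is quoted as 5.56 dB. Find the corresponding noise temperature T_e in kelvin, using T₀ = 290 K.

F = 10^(5.56/10) = 3.59749
T_e = (F − 1)·T₀ = (3.59749 − 1) × 290 = 753 K

753 K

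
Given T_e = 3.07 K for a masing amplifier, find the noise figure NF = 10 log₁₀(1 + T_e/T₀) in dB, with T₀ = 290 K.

F = 1 + T_e/T₀ = 1 + 3.07/290 = 1.01059
NF = 10 log₁₀(1.01059) = 0.046 dB

0.046 dB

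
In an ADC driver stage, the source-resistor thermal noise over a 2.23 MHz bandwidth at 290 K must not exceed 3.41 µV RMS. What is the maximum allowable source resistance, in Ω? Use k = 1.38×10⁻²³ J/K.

326 Ω

Johnson–Nyquist: V_n = √(4kTRB) ⇒ R = V_n² / (4kTB)
4kTB = 4 × 1.38×10⁻²³ × 290 × 2.23×10⁶ = 3.57×10⁻¹⁴
R = (3.41×10⁻⁶)² / 3.57×10⁻¹⁴ = 3.26×10² Ω = 326 Ω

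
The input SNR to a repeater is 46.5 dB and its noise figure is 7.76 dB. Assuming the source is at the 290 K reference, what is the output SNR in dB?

By definition F = SNR_in/SNR_out, so in dB: SNR_out = SNR_in − NF
SNR_out = 46.5 − 7.76 = 38.74 dB

38.74 dB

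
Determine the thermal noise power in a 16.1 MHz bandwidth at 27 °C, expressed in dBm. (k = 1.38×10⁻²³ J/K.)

T = 27 °C + 273.15 = 300.15 K
P_n = kTB = 1.38×10⁻²³ × 300.15 × 1.61×10⁷ = 6.67×10⁻¹⁴ W
In dBm: 10 log₁₀(6.67×10⁻¹⁴ / 10⁻³) = −101.8 dBm

−101.8 dBm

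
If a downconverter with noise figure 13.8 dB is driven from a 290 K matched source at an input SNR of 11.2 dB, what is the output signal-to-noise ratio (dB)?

−2.6 dB

By definition F = SNR_in/SNR_out, so in dB: SNR_out = SNR_in − NF
SNR_out = 11.2 − 13.8 = −2.6 dB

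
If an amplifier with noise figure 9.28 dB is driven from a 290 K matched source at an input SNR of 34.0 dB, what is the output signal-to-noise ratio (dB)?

24.72 dB

By definition F = SNR_in/SNR_out, so in dB: SNR_out = SNR_in − NF
SNR_out = 34.0 − 9.28 = 24.72 dB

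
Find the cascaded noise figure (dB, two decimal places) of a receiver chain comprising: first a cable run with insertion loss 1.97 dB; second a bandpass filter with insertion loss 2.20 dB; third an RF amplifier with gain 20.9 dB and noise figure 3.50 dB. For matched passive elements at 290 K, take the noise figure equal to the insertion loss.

Convert to linear (a loss of L dB is a gain of −L dB): F_i = 10^(NF_i/10), G_i = 10^(G_i,dB/10)
  Stage 1: F_1 = 10^(1.97/10) = 1.574, G_1 = 10^(−1.97/10) = 0.6353
  Stage 2: F_2 = 10^(2.20/10) = 1.660, G_2 = 10^(−2.20/10) = 0.6026
  Stage 3: F_3 = 10^(3.50/10) = 2.239, G_3 = 10^(20.9/10) = 123.0
Friis cascade:
  F = 1.574 + (1.660 − 1)/0.6353 + (2.239 − 1)/0.3828 = 5.848
NF = 10 log₁₀(5.848) = 7.67 dB

7.67 dB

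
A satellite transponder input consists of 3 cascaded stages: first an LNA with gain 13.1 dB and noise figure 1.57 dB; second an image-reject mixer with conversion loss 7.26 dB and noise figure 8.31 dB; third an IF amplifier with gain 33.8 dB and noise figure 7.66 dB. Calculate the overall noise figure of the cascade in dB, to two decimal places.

Convert to linear (a loss of L dB is a gain of −L dB): F_i = 10^(NF_i/10), G_i = 10^(G_i,dB/10)
  Stage 1: F_1 = 10^(1.57/10) = 1.435, G_1 = 10^(13.1/10) = 20.42
  Stage 2: F_2 = 10^(8.31/10) = 6.776, G_2 = 10^(−7.26/10) = 0.1879
  Stage 3: F_3 = 10^(7.66/10) = 5.834, G_3 = 10^(33.8/10) = 2399
Friis cascade:
  F = 1.435 + (6.776 − 1)/20.42 + (5.834 − 1)/3.837 = 2.978
NF = 10 log₁₀(2.978) = 4.74 dB

4.74 dB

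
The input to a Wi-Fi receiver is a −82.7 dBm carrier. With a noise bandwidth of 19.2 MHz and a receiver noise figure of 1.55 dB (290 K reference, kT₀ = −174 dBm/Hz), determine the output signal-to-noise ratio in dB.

16.9 dB

Noise floor: N = −174 + 10 log₁₀(B) + NF
10 log₁₀(1.92×10⁷) = 72.83 dB
N = −174 + 72.83 + 1.55 = −99.62 dBm
SNR = P_sig − N = −82.7 − (−99.62) = 16.92 dB → 16.9 dB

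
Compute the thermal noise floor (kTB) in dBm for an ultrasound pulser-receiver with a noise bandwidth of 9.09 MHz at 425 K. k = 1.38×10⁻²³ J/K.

P_n = kTB = 1.38×10⁻²³ × 425 × 9.09×10⁶ = 5.33×10⁻¹⁴ W
In dBm: 10 log₁₀(5.33×10⁻¹⁴ / 10⁻³) = −102.7 dBm

−102.7 dBm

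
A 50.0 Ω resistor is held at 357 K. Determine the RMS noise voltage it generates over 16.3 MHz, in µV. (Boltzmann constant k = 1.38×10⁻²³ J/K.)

4.01 µV

V_n = √(4kTRB)
4kTRB = 4 × 1.38×10⁻²³ × 357 × 5.00×10¹ × 1.63×10⁷ = 1.61×10⁻¹¹ V²
V_n = √(1.61×10⁻¹¹) = 4.01×10⁻⁶ V = 4.01 µV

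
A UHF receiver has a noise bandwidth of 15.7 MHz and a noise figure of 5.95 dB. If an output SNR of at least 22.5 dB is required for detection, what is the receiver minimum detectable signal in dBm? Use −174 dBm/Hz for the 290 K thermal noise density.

Sensitivity = −174 + 10 log₁₀(B) + NF + SNR_min
= −174 + 71.96 + 5.95 + 22.5
= −73.59 dBm → −73.6 dBm

−73.6 dBm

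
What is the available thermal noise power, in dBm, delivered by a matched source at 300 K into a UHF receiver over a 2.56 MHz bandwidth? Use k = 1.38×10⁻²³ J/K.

P_n = kTB = 1.38×10⁻²³ × 300 × 2.56×10⁶ = 1.06×10⁻¹⁴ W
In dBm: 10 log₁₀(1.06×10⁻¹⁴ / 10⁻³) = −109.7 dBm

−109.7 dBm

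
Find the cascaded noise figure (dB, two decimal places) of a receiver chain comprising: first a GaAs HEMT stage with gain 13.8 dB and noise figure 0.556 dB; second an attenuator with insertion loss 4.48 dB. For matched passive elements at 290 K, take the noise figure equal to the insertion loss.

0.83 dB

Convert to linear (a loss of L dB is a gain of −L dB): F_i = 10^(NF_i/10), G_i = 10^(G_i,dB/10)
  Stage 1: F_1 = 10^(0.556/10) = 1.137, G_1 = 10^(13.8/10) = 23.99
  Stage 2: F_2 = 10^(4.48/10) = 2.805, G_2 = 10^(−4.48/10) = 0.3565
Friis cascade:
  F = 1.137 + (2.805 − 1)/23.99 = 1.212
NF = 10 log₁₀(1.212) = 0.83 dB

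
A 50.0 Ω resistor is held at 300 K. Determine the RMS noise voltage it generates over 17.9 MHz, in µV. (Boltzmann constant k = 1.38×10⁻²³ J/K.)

V_n = √(4kTRB)
4kTRB = 4 × 1.38×10⁻²³ × 300 × 5.00×10¹ × 1.79×10⁷ = 1.48×10⁻¹¹ V²
V_n = √(1.48×10⁻¹¹) = 3.85×10⁻⁶ V = 3.85 µV

3.85 µV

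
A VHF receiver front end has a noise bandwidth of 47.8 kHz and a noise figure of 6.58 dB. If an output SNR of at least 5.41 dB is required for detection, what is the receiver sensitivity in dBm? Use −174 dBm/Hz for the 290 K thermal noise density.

−115.2 dBm

Sensitivity = −174 + 10 log₁₀(B) + NF + SNR_min
= −174 + 46.79 + 6.58 + 5.41
= −115.22 dBm → −115.2 dBm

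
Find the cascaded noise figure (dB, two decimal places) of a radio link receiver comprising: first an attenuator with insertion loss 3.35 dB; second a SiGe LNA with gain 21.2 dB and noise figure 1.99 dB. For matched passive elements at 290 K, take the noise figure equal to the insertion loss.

Convert to linear (a loss of L dB is a gain of −L dB): F_i = 10^(NF_i/10), G_i = 10^(G_i,dB/10)
  Stage 1: F_1 = 10^(3.35/10) = 2.163, G_1 = 10^(−3.35/10) = 0.4624
  Stage 2: F_2 = 10^(1.99/10) = 1.581, G_2 = 10^(21.2/10) = 131.8
Friis cascade:
  F = 2.163 + (1.581 − 1)/0.4624 = 3.420
NF = 10 log₁₀(3.420) = 5.34 dB

5.34 dB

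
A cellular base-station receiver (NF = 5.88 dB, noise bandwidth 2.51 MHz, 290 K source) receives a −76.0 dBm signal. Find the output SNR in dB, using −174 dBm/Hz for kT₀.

28.1 dB

Noise floor: N = −174 + 10 log₁₀(B) + NF
10 log₁₀(2.51×10⁶) = 64 dB
N = −174 + 64 + 5.88 = −104.12 dBm
SNR = P_sig − N = −76.0 − (−104.12) = 28.12 dB → 28.1 dB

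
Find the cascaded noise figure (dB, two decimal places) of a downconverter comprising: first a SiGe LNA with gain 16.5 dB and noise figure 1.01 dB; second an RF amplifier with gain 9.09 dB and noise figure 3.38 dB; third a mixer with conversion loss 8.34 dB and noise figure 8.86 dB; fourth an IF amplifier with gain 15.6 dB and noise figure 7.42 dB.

Convert to linear (a loss of L dB is a gain of −L dB): F_i = 10^(NF_i/10), G_i = 10^(G_i,dB/10)
  Stage 1: F_1 = 10^(1.01/10) = 1.262, G_1 = 10^(16.5/10) = 44.67
  Stage 2: F_2 = 10^(3.38/10) = 2.178, G_2 = 10^(9.09/10) = 8.110
  Stage 3: F_3 = 10^(8.86/10) = 7.691, G_3 = 10^(−8.34/10) = 0.1466
  Stage 4: F_4 = 10^(7.42/10) = 5.521, G_4 = 10^(15.6/10) = 36.31
Friis cascade:
  F = 1.262 + (2.178 − 1)/44.67 + (7.691 − 1)/362.2 + (5.521 − 1)/53.09 = 1.392
NF = 10 log₁₀(1.392) = 1.44 dB

1.44 dB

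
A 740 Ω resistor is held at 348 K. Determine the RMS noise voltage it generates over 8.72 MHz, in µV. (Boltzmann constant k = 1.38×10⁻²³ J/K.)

V_n = √(4kTRB)
4kTRB = 4 × 1.38×10⁻²³ × 348 × 7.40×10² × 8.72×10⁶ = 1.24×10⁻¹⁰ V²
V_n = √(1.24×10⁻¹⁰) = 1.11×10⁻⁵ V = 11.1 µV

11.1 µV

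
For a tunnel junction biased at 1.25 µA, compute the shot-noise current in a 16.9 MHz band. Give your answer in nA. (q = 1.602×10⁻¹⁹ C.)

2.60 nA

I_n = √(2qI·B)
2qI·B = 2 × 1.602×10⁻¹⁹ × 1.25×10⁻⁶ × 1.69×10⁷ = 6.77×10⁻¹⁸ A²
I_n = √(6.77×10⁻¹⁸) = 2.60×10⁻⁹ A = 2.60 nA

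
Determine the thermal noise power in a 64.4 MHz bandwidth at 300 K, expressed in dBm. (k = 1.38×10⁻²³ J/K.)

−95.7 dBm

P_n = kTB = 1.38×10⁻²³ × 300 × 6.44×10⁷ = 2.67×10⁻¹³ W
In dBm: 10 log₁₀(2.67×10⁻¹³ / 10⁻³) = −95.7 dBm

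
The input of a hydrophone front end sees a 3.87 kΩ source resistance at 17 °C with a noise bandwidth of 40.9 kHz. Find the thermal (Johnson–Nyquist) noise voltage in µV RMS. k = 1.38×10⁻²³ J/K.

1.59 µV

T = 17 °C + 273.15 = 290.15 K
V_n = √(4kTRB)
4kTRB = 4 × 1.38×10⁻²³ × 290.15 × 3.87×10³ × 4.09×10⁴ = 2.54×10⁻¹² V²
V_n = √(2.54×10⁻¹²) = 1.59×10⁻⁶ V = 1.59 µV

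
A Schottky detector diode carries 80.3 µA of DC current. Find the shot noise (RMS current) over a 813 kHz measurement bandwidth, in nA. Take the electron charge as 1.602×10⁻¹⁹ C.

4.57 nA

I_n = √(2qI·B)
2qI·B = 2 × 1.602×10⁻¹⁹ × 8.03×10⁻⁵ × 8.13×10⁵ = 2.09×10⁻¹⁷ A²
I_n = √(2.09×10⁻¹⁷) = 4.57×10⁻⁹ A = 4.57 nA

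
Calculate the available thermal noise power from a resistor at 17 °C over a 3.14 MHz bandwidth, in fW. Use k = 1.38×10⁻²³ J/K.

12.6 fW

T = 17 °C + 273.15 = 290.15 K
P_n = kTB = 1.38×10⁻²³ × 290.15 × 3.14×10⁶ = 1.26×10⁻¹⁴ W = 12.6 fW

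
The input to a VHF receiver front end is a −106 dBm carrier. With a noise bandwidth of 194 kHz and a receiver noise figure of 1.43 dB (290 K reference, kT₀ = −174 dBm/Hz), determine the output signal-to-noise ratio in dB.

13.7 dB

Noise floor: N = −174 + 10 log₁₀(B) + NF
10 log₁₀(1.94×10⁵) = 52.88 dB
N = −174 + 52.88 + 1.43 = −119.69 dBm
SNR = P_sig − N = −106 − (−119.69) = 13.69 dB → 13.7 dB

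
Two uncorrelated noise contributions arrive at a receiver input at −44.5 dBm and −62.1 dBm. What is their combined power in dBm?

−44.4 dBm

Convert to linear, add, convert back:
P₁ = 3.55×10⁻⁸ W, P₂ = 6.17×10⁻¹⁰ W
P_tot = 3.61×10⁻⁸ W → 10 log₁₀(P_tot / 10⁻³) = −44.4 dBm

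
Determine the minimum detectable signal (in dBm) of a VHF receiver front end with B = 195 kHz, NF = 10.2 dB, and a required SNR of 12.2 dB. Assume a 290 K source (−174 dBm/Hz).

Sensitivity = −174 + 10 log₁₀(B) + NF + SNR_min
= −174 + 52.9 + 10.2 + 12.2
= −98.7 dBm → −98.7 dBm

−98.7 dBm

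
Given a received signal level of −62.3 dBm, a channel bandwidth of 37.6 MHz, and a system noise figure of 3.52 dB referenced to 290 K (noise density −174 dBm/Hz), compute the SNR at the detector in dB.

32.4 dB

Noise floor: N = −174 + 10 log₁₀(B) + NF
10 log₁₀(3.76×10⁷) = 75.75 dB
N = −174 + 75.75 + 3.52 = −94.73 dBm
SNR = P_sig − N = −62.3 − (−94.73) = 32.43 dB → 32.4 dB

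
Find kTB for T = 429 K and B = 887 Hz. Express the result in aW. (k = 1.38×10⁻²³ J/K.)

P_n = kTB = 1.38×10⁻²³ × 429 × 8.87×10² = 5.25×10⁻¹⁸ W = 5.25 aW

5.25 aW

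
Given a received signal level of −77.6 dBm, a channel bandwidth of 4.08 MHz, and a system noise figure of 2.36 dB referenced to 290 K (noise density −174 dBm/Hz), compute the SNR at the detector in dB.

27.9 dB

Noise floor: N = −174 + 10 log₁₀(B) + NF
10 log₁₀(4.08×10⁶) = 66.11 dB
N = −174 + 66.11 + 2.36 = −105.53 dBm
SNR = P_sig − N = −77.6 − (−105.53) = 27.93 dB → 27.9 dB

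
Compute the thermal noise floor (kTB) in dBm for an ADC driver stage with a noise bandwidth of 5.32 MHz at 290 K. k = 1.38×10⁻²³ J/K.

−106.7 dBm

P_n = kTB = 1.38×10⁻²³ × 290 × 5.32×10⁶ = 2.13×10⁻¹⁴ W
In dBm: 10 log₁₀(2.13×10⁻¹⁴ / 10⁻³) = −106.7 dBm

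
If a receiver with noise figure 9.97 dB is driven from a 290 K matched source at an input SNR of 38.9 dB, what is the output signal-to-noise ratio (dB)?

By definition F = SNR_in/SNR_out, so in dB: SNR_out = SNR_in − NF
SNR_out = 38.9 − 9.97 = 28.93 dB

28.93 dB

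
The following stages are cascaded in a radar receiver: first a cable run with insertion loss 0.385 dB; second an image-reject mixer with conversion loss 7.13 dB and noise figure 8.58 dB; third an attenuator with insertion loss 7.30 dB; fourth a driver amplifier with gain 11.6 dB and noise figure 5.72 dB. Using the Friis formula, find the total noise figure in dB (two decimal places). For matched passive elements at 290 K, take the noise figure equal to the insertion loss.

20.62 dB

Convert to linear (a loss of L dB is a gain of −L dB): F_i = 10^(NF_i/10), G_i = 10^(G_i,dB/10)
  Stage 1: F_1 = 10^(0.385/10) = 1.093, G_1 = 10^(−0.385/10) = 0.9152
  Stage 2: F_2 = 10^(8.58/10) = 7.211, G_2 = 10^(−7.13/10) = 0.1936
  Stage 3: F_3 = 10^(7.30/10) = 5.370, G_3 = 10^(−7.30/10) = 0.1862
  Stage 4: F_4 = 10^(5.72/10) = 3.733, G_4 = 10^(11.6/10) = 14.45
Friis cascade:
  F = 1.093 + (7.211 − 1)/0.9152 + (5.370 − 1)/0.1772 + (3.733 − 1)/0.03300 = 115.3
NF = 10 log₁₀(115.3) = 20.62 dB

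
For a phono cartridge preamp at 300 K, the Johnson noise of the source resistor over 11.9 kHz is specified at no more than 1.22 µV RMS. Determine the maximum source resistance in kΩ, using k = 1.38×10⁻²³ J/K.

Johnson–Nyquist: V_n = √(4kTRB) ⇒ R = V_n² / (4kTB)
4kTB = 4 × 1.38×10⁻²³ × 300 × 1.19×10⁴ = 1.97×10⁻¹⁶
R = (1.22×10⁻⁶)² / 1.97×10⁻¹⁶ = 7.55×10³ Ω = 7.55 kΩ

7.55 kΩ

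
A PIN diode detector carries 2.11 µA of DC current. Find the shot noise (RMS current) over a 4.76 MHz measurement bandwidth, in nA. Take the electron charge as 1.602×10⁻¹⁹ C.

I_n = √(2qI·B)
2qI·B = 2 × 1.602×10⁻¹⁹ × 2.11×10⁻⁶ × 4.76×10⁶ = 3.22×10⁻¹⁸ A²
I_n = √(3.22×10⁻¹⁸) = 1.79×10⁻⁹ A = 1.79 nA

1.79 nA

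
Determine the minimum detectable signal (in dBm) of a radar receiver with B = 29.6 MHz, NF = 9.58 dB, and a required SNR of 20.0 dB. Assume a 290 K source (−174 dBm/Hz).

Sensitivity = −174 + 10 log₁₀(B) + NF + SNR_min
= −174 + 74.71 + 9.58 + 20.0
= −69.71 dBm → −69.7 dBm

−69.7 dBm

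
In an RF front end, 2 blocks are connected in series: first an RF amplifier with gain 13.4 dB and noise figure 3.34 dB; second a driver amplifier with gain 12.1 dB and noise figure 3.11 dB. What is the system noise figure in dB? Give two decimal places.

Convert to linear (a loss of L dB is a gain of −L dB): F_i = 10^(NF_i/10), G_i = 10^(G_i,dB/10)
  Stage 1: F_1 = 10^(3.34/10) = 2.158, G_1 = 10^(13.4/10) = 21.88
  Stage 2: F_2 = 10^(3.11/10) = 2.046, G_2 = 10^(12.1/10) = 16.22
Friis cascade:
  F = 2.158 + (2.046 − 1)/21.88 = 2.206
NF = 10 log₁₀(2.206) = 3.44 dB

3.44 dB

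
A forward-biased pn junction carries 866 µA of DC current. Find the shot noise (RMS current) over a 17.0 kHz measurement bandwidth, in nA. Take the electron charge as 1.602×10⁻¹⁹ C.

2.17 nA

I_n = √(2qI·B)
2qI·B = 2 × 1.602×10⁻¹⁹ × 8.66×10⁻⁴ × 1.70×10⁴ = 4.72×10⁻¹⁸ A²
I_n = √(4.72×10⁻¹⁸) = 2.17×10⁻⁹ A = 2.17 nA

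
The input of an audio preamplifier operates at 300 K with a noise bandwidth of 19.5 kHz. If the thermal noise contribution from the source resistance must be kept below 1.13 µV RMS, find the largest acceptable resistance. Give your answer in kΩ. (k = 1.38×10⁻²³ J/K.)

Johnson–Nyquist: V_n = √(4kTRB) ⇒ R = V_n² / (4kTB)
4kTB = 4 × 1.38×10⁻²³ × 300 × 1.95×10⁴ = 3.23×10⁻¹⁶
R = (1.13×10⁻⁶)² / 3.23×10⁻¹⁶ = 3.95×10³ Ω = 3.95 kΩ

3.95 kΩ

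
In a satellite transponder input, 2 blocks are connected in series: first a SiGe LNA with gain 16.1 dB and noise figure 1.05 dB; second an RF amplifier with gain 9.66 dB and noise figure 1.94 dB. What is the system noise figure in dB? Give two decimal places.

Convert to linear (a loss of L dB is a gain of −L dB): F_i = 10^(NF_i/10), G_i = 10^(G_i,dB/10)
  Stage 1: F_1 = 10^(1.05/10) = 1.274, G_1 = 10^(16.1/10) = 40.74
  Stage 2: F_2 = 10^(1.94/10) = 1.563, G_2 = 10^(9.66/10) = 9.247
Friis cascade:
  F = 1.274 + (1.563 − 1)/40.74 = 1.287
NF = 10 log₁₀(1.287) = 1.10 dB

1.10 dB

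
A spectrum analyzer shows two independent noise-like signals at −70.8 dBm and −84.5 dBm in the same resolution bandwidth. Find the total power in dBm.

Convert to linear, add, convert back:
P₁ = 8.32×10⁻¹¹ W, P₂ = 3.55×10⁻¹² W
P_tot = 8.67×10⁻¹¹ W → 10 log₁₀(P_tot / 10⁻³) = −70.6 dBm

−70.6 dBm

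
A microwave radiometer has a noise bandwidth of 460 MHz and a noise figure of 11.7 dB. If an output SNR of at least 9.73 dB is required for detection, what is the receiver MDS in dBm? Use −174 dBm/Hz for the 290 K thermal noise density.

−65.9 dBm

Sensitivity = −174 + 10 log₁₀(B) + NF + SNR_min
= −174 + 86.63 + 11.7 + 9.73
= −65.94 dBm → −65.9 dBm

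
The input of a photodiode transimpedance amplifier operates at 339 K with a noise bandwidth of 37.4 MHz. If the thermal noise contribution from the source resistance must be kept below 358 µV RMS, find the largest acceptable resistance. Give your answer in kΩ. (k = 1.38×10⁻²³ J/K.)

183 kΩ

Johnson–Nyquist: V_n = √(4kTRB) ⇒ R = V_n² / (4kTB)
4kTB = 4 × 1.38×10⁻²³ × 339 × 3.74×10⁷ = 7.00×10⁻¹³
R = (3.58×10⁻⁴)² / 7.00×10⁻¹³ = 1.83×10⁵ Ω = 183 kΩ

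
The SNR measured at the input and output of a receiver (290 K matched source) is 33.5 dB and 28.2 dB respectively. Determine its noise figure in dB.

5.3 dB

NF (dB) = SNR_in(dB) − SNR_out(dB) when the source is at T₀
NF = 33.5 − 28.2 = 5.3 dB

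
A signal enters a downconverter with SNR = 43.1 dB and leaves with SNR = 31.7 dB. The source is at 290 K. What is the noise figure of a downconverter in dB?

NF (dB) = SNR_in(dB) − SNR_out(dB) when the source is at T₀
NF = 43.1 − 31.7 = 11.4 dB

11.4 dB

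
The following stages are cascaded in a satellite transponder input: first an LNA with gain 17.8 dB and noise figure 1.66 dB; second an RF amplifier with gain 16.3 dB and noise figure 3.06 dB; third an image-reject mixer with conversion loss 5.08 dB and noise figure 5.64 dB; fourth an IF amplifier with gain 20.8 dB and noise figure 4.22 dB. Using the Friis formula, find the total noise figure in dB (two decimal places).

Convert to linear (a loss of L dB is a gain of −L dB): F_i = 10^(NF_i/10), G_i = 10^(G_i,dB/10)
  Stage 1: F_1 = 10^(1.66/10) = 1.466, G_1 = 10^(17.8/10) = 60.26
  Stage 2: F_2 = 10^(3.06/10) = 2.023, G_2 = 10^(16.3/10) = 42.66
  Stage 3: F_3 = 10^(5.64/10) = 3.664, G_3 = 10^(−5.08/10) = 0.3105
  Stage 4: F_4 = 10^(4.22/10) = 2.642, G_4 = 10^(20.8/10) = 120.2
Friis cascade:
  F = 1.466 + (2.023 − 1)/60.26 + (3.664 − 1)/2570 + (2.642 − 1)/798.0 = 1.486
NF = 10 log₁₀(1.486) = 1.72 dB

1.72 dB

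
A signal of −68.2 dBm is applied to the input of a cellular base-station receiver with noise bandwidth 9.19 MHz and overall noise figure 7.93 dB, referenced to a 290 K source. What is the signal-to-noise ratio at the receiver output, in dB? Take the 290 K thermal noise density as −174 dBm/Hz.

28.2 dB

Noise floor: N = −174 + 10 log₁₀(B) + NF
10 log₁₀(9.19×10⁶) = 69.63 dB
N = −174 + 69.63 + 7.93 = −96.44 dBm
SNR = P_sig − N = −68.2 − (−96.44) = 28.24 dB → 28.2 dB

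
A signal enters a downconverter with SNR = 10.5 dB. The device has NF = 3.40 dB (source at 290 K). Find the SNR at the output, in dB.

By definition F = SNR_in/SNR_out, so in dB: SNR_out = SNR_in − NF
SNR_out = 10.5 − 3.40 = 7.10 dB

7.10 dB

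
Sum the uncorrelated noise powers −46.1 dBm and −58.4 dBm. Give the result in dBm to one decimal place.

−45.9 dBm

Convert to linear, add, convert back:
P₁ = 2.45×10⁻⁸ W, P₂ = 1.45×10⁻⁹ W
P_tot = 2.60×10⁻⁸ W → 10 log₁₀(P_tot / 10⁻³) = −45.9 dBm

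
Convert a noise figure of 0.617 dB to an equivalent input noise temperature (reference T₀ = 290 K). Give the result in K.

44.3 K

F = 10^(0.617/10) = 1.15266
T_e = (F − 1)·T₀ = (1.15266 − 1) × 290 = 44.3 K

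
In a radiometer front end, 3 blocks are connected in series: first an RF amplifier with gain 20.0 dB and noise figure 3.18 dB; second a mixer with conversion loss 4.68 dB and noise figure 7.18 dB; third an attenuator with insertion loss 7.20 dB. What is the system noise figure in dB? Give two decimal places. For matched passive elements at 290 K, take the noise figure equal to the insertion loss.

3.52 dB

Convert to linear (a loss of L dB is a gain of −L dB): F_i = 10^(NF_i/10), G_i = 10^(G_i,dB/10)
  Stage 1: F_1 = 10^(3.18/10) = 2.080, G_1 = 10^(20.0/10) = 100.0
  Stage 2: F_2 = 10^(7.18/10) = 5.224, G_2 = 10^(−4.68/10) = 0.3404
  Stage 3: F_3 = 10^(7.20/10) = 5.248, G_3 = 10^(−7.20/10) = 0.1905
Friis cascade:
  F = 2.080 + (5.224 − 1)/100.0 + (5.248 − 1)/34.04 = 2.247
NF = 10 log₁₀(2.247) = 3.52 dB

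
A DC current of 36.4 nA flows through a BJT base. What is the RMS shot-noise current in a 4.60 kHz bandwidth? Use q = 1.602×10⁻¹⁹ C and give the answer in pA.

7.32 pA

I_n = √(2qI·B)
2qI·B = 2 × 1.602×10⁻¹⁹ × 3.64×10⁻⁸ × 4.60×10³ = 5.36×10⁻²³ A²
I_n = √(5.36×10⁻²³) = 7.32×10⁻¹² A = 7.32 pA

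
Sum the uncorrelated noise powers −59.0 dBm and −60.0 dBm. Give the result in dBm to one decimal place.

−56.5 dBm

Convert to linear, add, convert back:
P₁ = 1.26×10⁻⁹ W, P₂ = 1.00×10⁻⁹ W
P_tot = 2.26×10⁻⁹ W → 10 log₁₀(P_tot / 10⁻³) = −56.5 dBm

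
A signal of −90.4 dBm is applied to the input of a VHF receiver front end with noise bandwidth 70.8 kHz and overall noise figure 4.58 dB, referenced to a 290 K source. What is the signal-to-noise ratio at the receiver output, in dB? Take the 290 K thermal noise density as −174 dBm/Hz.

30.5 dB

Noise floor: N = −174 + 10 log₁₀(B) + NF
10 log₁₀(7.08×10⁴) = 48.5 dB
N = −174 + 48.5 + 4.58 = −120.92 dBm
SNR = P_sig − N = −90.4 − (−120.92) = 30.52 dB → 30.5 dB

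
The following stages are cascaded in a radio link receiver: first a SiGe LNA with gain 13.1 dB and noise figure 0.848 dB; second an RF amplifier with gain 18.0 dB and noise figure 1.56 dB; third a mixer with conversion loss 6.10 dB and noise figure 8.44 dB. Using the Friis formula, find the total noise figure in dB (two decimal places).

Convert to linear (a loss of L dB is a gain of −L dB): F_i = 10^(NF_i/10), G_i = 10^(G_i,dB/10)
  Stage 1: F_1 = 10^(0.848/10) = 1.216, G_1 = 10^(13.1/10) = 20.42
  Stage 2: F_2 = 10^(1.56/10) = 1.432, G_2 = 10^(18.0/10) = 63.10
  Stage 3: F_3 = 10^(8.44/10) = 6.982, G_3 = 10^(−6.10/10) = 0.2455
Friis cascade:
  F = 1.216 + (1.432 − 1)/20.42 + (6.982 − 1)/1288 = 1.241
NF = 10 log₁₀(1.241) = 0.94 dB

0.94 dB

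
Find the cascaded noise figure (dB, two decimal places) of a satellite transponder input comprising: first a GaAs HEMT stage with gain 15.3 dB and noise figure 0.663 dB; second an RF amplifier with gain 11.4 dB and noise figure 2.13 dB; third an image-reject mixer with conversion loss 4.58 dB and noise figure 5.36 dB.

0.75 dB

Convert to linear (a loss of L dB is a gain of −L dB): F_i = 10^(NF_i/10), G_i = 10^(G_i,dB/10)
  Stage 1: F_1 = 10^(0.663/10) = 1.165, G_1 = 10^(15.3/10) = 33.88
  Stage 2: F_2 = 10^(2.13/10) = 1.633, G_2 = 10^(11.4/10) = 13.80
  Stage 3: F_3 = 10^(5.36/10) = 3.436, G_3 = 10^(−4.58/10) = 0.3483
Friis cascade:
  F = 1.165 + (1.633 − 1)/33.88 + (3.436 − 1)/467.7 = 1.189
NF = 10 log₁₀(1.189) = 0.75 dB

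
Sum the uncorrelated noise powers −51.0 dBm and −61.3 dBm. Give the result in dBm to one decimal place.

Convert to linear, add, convert back:
P₁ = 7.94×10⁻⁹ W, P₂ = 7.41×10⁻¹⁰ W
P_tot = 8.68×10⁻⁹ W → 10 log₁₀(P_tot / 10⁻³) = −50.6 dBm

−50.6 dBm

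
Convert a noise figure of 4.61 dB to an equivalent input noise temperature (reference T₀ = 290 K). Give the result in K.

548 K

F = 10^(4.61/10) = 2.89068
T_e = (F − 1)·T₀ = (2.89068 − 1) × 290 = 548 K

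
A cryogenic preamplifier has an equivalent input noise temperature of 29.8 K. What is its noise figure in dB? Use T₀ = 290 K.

0.425 dB

F = 1 + T_e/T₀ = 1 + 29.8/290 = 1.10276
NF = 10 log₁₀(1.10276) = 0.425 dB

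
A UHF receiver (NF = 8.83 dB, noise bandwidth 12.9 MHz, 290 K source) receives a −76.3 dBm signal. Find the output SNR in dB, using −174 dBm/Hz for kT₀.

Noise floor: N = −174 + 10 log₁₀(B) + NF
10 log₁₀(1.29×10⁷) = 71.11 dB
N = −174 + 71.11 + 8.83 = −94.06 dBm
SNR = P_sig − N = −76.3 − (−94.06) = 17.76 dB → 17.8 dB

17.8 dB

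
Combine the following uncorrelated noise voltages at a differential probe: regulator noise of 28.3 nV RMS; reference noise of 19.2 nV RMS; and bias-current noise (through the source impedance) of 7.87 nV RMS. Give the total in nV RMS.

35.1 nV

Uncorrelated sources add in power (mean-square): V_tot = √(ΣV_i²)
V_tot = √[(2.83×10⁻⁸)² + (1.92×10⁻⁸)² + (7.87×10⁻⁹)²] = 3.51×10⁻⁸ V = 35.1 nV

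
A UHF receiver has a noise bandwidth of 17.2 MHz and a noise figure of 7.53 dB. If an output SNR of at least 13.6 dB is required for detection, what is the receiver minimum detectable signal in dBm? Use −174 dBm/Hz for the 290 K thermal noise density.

−80.5 dBm

Sensitivity = −174 + 10 log₁₀(B) + NF + SNR_min
= −174 + 72.36 + 7.53 + 13.6
= −80.51 dBm → −80.5 dBm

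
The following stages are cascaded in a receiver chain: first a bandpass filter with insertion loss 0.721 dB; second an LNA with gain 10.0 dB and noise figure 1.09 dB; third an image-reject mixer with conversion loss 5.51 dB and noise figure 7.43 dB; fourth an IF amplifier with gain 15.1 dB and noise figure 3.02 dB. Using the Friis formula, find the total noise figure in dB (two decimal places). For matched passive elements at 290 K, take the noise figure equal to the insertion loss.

3.93 dB

Convert to linear (a loss of L dB is a gain of −L dB): F_i = 10^(NF_i/10), G_i = 10^(G_i,dB/10)
  Stage 1: F_1 = 10^(0.721/10) = 1.181, G_1 = 10^(−0.721/10) = 0.8470
  Stage 2: F_2 = 10^(1.09/10) = 1.285, G_2 = 10^(10.0/10) = 10.00
  Stage 3: F_3 = 10^(7.43/10) = 5.534, G_3 = 10^(−5.51/10) = 0.2812
  Stage 4: F_4 = 10^(3.02/10) = 2.004, G_4 = 10^(15.1/10) = 32.36
Friis cascade:
  F = 1.181 + (1.285 − 1)/0.8470 + (5.534 − 1)/8.470 + (2.004 − 1)/2.382 = 2.474
NF = 10 log₁₀(2.474) = 3.93 dB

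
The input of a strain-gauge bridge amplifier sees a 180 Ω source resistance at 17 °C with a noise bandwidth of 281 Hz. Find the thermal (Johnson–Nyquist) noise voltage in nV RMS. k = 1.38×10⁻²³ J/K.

28.5 nV

T = 17 °C + 273.15 = 290.15 K
V_n = √(4kTRB)
4kTRB = 4 × 1.38×10⁻²³ × 290.15 × 1.80×10² × 2.81×10² = 8.10×10⁻¹⁶ V²
V_n = √(8.10×10⁻¹⁶) = 2.85×10⁻⁸ V = 28.5 nV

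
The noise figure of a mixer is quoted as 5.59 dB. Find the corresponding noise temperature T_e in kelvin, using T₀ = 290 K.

761 K

F = 10^(5.59/10) = 3.62243
T_e = (F − 1)·T₀ = (3.62243 − 1) × 290 = 761 K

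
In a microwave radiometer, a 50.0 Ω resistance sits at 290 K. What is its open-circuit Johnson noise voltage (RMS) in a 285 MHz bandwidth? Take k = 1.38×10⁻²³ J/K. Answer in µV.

15.1 µV

V_n = √(4kTRB)
4kTRB = 4 × 1.38×10⁻²³ × 290 × 5.00×10¹ × 2.85×10⁸ = 2.28×10⁻¹⁰ V²
V_n = √(2.28×10⁻¹⁰) = 1.51×10⁻⁵ V = 15.1 µV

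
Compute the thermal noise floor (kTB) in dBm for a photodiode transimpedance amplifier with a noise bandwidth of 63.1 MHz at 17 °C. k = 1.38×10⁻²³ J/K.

−96.0 dBm

T = 17 °C + 273.15 = 290.15 K
P_n = kTB = 1.38×10⁻²³ × 290.15 × 6.31×10⁷ = 2.53×10⁻¹³ W
In dBm: 10 log₁₀(2.53×10⁻¹³ / 10⁻³) = −96.0 dBm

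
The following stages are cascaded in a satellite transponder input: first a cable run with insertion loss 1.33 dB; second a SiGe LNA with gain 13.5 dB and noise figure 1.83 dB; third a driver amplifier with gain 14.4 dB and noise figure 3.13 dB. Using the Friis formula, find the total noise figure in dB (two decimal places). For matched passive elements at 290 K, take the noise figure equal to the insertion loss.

3.29 dB

Convert to linear (a loss of L dB is a gain of −L dB): F_i = 10^(NF_i/10), G_i = 10^(G_i,dB/10)
  Stage 1: F_1 = 10^(1.33/10) = 1.358, G_1 = 10^(−1.33/10) = 0.7362
  Stage 2: F_2 = 10^(1.83/10) = 1.524, G_2 = 10^(13.5/10) = 22.39
  Stage 3: F_3 = 10^(3.13/10) = 2.056, G_3 = 10^(14.4/10) = 27.54
Friis cascade:
  F = 1.358 + (1.524 − 1)/0.7362 + (2.056 − 1)/16.48 = 2.134
NF = 10 log₁₀(2.134) = 3.29 dB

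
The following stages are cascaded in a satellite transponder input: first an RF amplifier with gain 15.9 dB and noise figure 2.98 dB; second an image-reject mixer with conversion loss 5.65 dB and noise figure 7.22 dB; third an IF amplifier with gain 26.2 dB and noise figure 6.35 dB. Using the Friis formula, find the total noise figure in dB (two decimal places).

Convert to linear (a loss of L dB is a gain of −L dB): F_i = 10^(NF_i/10), G_i = 10^(G_i,dB/10)
  Stage 1: F_1 = 10^(2.98/10) = 1.986, G_1 = 10^(15.9/10) = 38.90
  Stage 2: F_2 = 10^(7.22/10) = 5.272, G_2 = 10^(−5.65/10) = 0.2723
  Stage 3: F_3 = 10^(6.35/10) = 4.315, G_3 = 10^(26.2/10) = 416.9
Friis cascade:
  F = 1.986 + (5.272 − 1)/38.90 + (4.315 − 1)/10.59 = 2.409
NF = 10 log₁₀(2.409) = 3.82 dB

3.82 dB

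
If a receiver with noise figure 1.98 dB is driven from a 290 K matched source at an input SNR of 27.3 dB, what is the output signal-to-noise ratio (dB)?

25.32 dB

By definition F = SNR_in/SNR_out, so in dB: SNR_out = SNR_in − NF
SNR_out = 27.3 − 1.98 = 25.32 dB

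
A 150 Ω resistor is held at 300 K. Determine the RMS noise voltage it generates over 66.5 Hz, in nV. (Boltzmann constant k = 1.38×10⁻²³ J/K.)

V_n = √(4kTRB)
4kTRB = 4 × 1.38×10⁻²³ × 300 × 1.50×10² × 6.65×10¹ = 1.65×10⁻¹⁶ V²
V_n = √(1.65×10⁻¹⁶) = 1.29×10⁻⁸ V = 12.9 nV

12.9 nV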